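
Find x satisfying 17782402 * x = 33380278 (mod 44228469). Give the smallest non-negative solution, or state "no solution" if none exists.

39129274

First find gcd(17782402, 44228469):
44228469 = 2*17782402 + 8663665
17782402 = 2*8663665 + 455072
8663665 = 19*455072 + 17297
455072 = 26*17297 + 5350
17297 = 3*5350 + 1247
5350 = 4*1247 + 362
1247 = 3*362 + 161
362 = 2*161 + 40
161 = 4*40 + 1
40 = 40*1 + 0
gcd = 1, so a unique solution mod 44228469 exists.
Back-substitute for the Bézout coefficients:
1 = 161 − 4·40
1 = −4·362 + 9·161
1 = 9·1247 − 31·362
1 = −31·5350 + 133·1247
1 = 133·17297 − 430·5350
1 = −430·455072 + 11313·17297
1 = 11313·8663665 − 215377·455072
1 = −215377·17782402 + 442067·8663665
1 = 442067·44228469 − 1099511·17782402
So 17782402·(-1099511) ≡ 1 (mod 44228469), giving 17782402⁻¹ ≡ 43128958.
x ≡ 17782402⁻¹·33380278 ≡ 43128958·33380278 ≡ 39129274 (mod 44228469).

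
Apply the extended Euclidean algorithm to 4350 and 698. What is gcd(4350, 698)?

2

Apply Euclid's algorithm to 4350 and 698:
4350 = 6*698 + 162
698 = 4*162 + 50
162 = 3*50 + 12
50 = 4*12 + 2
12 = 6*2 + 0
gcd(4350, 698) = 2.
Working backward:
2 = 50 − 4·12
2 = −4·162 + 13·50
2 = 13·698 − 56·162
2 = −56·4350 + 349·698
So 2 = (-56)·4350 + (349)·698.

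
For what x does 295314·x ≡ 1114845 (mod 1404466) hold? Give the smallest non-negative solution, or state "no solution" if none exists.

no solution

gcd(295314, 1404466):
1404466 = 4×295314 + 223210
295314 = 1×223210 + 72104
223210 = 3×72104 + 6898
72104 = 10×6898 + 3124
6898 = 2×3124 + 650
3124 = 4×650 + 524
650 = 1×524 + 126
524 = 4×126 + 20
126 = 6×20 + 6
20 = 3×6 + 2
6 = 3×2 + 0
gcd = 2, but 2 ∤ 1114845, so the congruence has no solution.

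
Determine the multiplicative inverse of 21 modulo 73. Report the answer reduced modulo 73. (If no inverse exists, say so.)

Apply the Euclidean algorithm to 73 and 21:
73 = 3×21 + 10
21 = 2×10 + 1
10 = 10×1 + 0
Since gcd(21, 73) = 1, back-substitute to write 1 as a combination:
1 = 21 − 2·10
1 = −2·73 + 7·21
So 21·7 ≡ 1 (mod 73).

7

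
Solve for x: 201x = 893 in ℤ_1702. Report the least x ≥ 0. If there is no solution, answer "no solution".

First find gcd(201, 1702):
1702 = 8*201 + 94
201 = 2*94 + 13
94 = 7*13 + 3
13 = 4*3 + 1
3 = 3*1 + 0
gcd = 1, so a unique solution mod 1702 exists.
Back-substitute for the Bézout coefficients:
1 = 13 − 4·3
1 = −4·94 + 29·13
1 = 29·201 − 62·94
1 = −62·1702 + 525·201
So 201·(525) ≡ 1 (mod 1702), giving 201⁻¹ ≡ 525.
x ≡ 201⁻¹·893 ≡ 525·893 ≡ 775 (mod 1702).

775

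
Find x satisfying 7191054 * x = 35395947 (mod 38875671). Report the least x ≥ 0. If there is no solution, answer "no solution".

First find gcd(7191054, 38875671):
38875671 = 5*7191054 + 2920401
7191054 = 2*2920401 + 1350252
2920401 = 2*1350252 + 219897
1350252 = 6*219897 + 30870
219897 = 7*30870 + 3807
30870 = 8*3807 + 414
3807 = 9*414 + 81
414 = 5*81 + 9
81 = 9*9 + 0
gcd = 9 and 9 | 35395947, so solutions exist. Divide through by 9: 799006x ≡ 3932883 (mod 4319519).
Now find 799006⁻¹ mod 4319519:
4319519 = 5*799006 + 324489
799006 = 2*324489 + 150028
324489 = 2*150028 + 24433
150028 = 6*24433 + 3430
24433 = 7*3430 + 423
3430 = 8*423 + 46
423 = 9*46 + 9
46 = 5*9 + 1
9 = 9*1 + 0
Back-substitute:
1 = 46 − 5·9
1 = −5·423 + 46·46
1 = 46·3430 − 373·423
1 = −373·24433 + 2657·3430
1 = 2657·150028 − 16315·24433
1 = −16315·324489 + 35287·150028
1 = 35287·799006 − 86889·324489
1 = −86889·4319519 + 469732·799006
So 799006⁻¹ ≡ 469732 (mod 4319519).
Then x ≡ 469732·3932883 ≡ 3194322 (mod 4319519); the smallest non-negative solution is x = 3194322.

3194322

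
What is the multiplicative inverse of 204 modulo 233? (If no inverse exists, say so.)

Apply the Euclidean algorithm to 233 and 204:
233 = 1*204 + 29
204 = 7*29 + 1
29 = 29*1 + 0
gcd = 1, so the inverse exists. Back-substitute:
1 = 204 − 7·29
1 = −7·233 + 8·204
So 204·8 ≡ 1 (mod 233).

8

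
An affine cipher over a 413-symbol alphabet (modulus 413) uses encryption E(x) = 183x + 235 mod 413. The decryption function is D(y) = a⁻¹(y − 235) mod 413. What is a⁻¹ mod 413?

Apply the Euclidean algorithm to 413 and 183:
413 = 2×183 + 47
183 = 3×47 + 42
47 = 1×42 + 5
42 = 8×5 + 2
5 = 2×2 + 1
2 = 2×1 + 0
Since gcd(183, 413) = 1, back-substitute to write 1 as a combination:
1 = 5 − 2·2
1 = −2·42 + 17·5
1 = 17·47 − 19·42
1 = −19·183 + 74·47
1 = 74·413 − 167·183
Hence 183⁻¹ ≡ -167 ≡ 246 (mod 413).

246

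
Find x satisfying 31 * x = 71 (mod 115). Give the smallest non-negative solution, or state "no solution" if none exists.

First find gcd(31, 115):
115 = 3*31 + 22
31 = 1*22 + 9
22 = 2*9 + 4
9 = 2*4 + 1
4 = 4*1 + 0
gcd = 1, so a unique solution mod 115 exists.
Back-substitute for the Bézout coefficients:
1 = 9 − 2·4
1 = −2·22 + 5·9
1 = 5·31 − 7·22
1 = −7·115 + 26·31
So 31·(26) ≡ 1 (mod 115), giving 31⁻¹ ≡ 26.
x ≡ 31⁻¹·71 ≡ 26·71 ≡ 6 (mod 115).

6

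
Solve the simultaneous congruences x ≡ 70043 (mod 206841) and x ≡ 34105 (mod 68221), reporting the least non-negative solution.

10323918035

Write x = 70043 + 206841·k. Then 206841·k ≡ 34105 − 70043 ≡ 32283 (mod 68221).
Need 206841⁻¹ mod 68221. Extended Euclid on (68221, 2178):
68221 = 31×2178 + 703
2178 = 3×703 + 69
703 = 10×69 + 13
69 = 5×13 + 4
13 = 3×4 + 1
4 = 4×1 + 0
Back-substitute:
1 = 13 − 3·4
1 = −3·69 + 16·13
1 = 16·703 − 163·69
1 = −163·2178 + 505·703
1 = 505·68221 − 15818·2178
206841⁻¹ ≡ 52403 (mod 68221), so k ≡ 52403·32283 ≡ 49912 (mod 68221).
x = 70043 + 206841·49912 = 10323918035.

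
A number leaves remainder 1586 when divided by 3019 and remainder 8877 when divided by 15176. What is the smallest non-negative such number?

Write x = 1586 + 3019·k. Then 3019·k ≡ 8877 − 1586 ≡ 7291 (mod 15176).
Need 3019⁻¹ mod 15176. Extended Euclid on (15176, 3019):
15176 = 5×3019 + 81
3019 = 37×81 + 22
81 = 3×22 + 15
22 = 1×15 + 7
15 = 2×7 + 1
7 = 7×1 + 0
Back-substitute:
1 = 15 − 2·7
1 = −2·22 + 3·15
1 = 3·81 − 11·22
1 = −11·3019 + 410·81
1 = 410·15176 − 2061·3019
3019⁻¹ ≡ 13115 (mod 15176), so k ≡ 13115·7291 ≡ 12665 (mod 15176).
x = 1586 + 3019·12665 = 38237221.

38237221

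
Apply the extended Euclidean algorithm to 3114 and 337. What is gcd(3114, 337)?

1

Euclidean algorithm:
3114 = 9·337 + 81
337 = 4·81 + 13
81 = 6·13 + 3
13 = 4·3 + 1
3 = 3·1 + 0
gcd(3114, 337) = 1.
Working backward:
1 = 13 − 4·3
1 = −4·81 + 25·13
1 = 25·337 − 104·81
1 = −104·3114 + 961·337
So 1 = (-104)·3114 + (961)·337.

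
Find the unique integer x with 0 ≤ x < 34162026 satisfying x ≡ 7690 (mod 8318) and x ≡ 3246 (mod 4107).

Write x = 7690 + 8318·k. Then 8318·k ≡ 3246 − 7690 ≡ 3770 (mod 4107).
Need 8318⁻¹ mod 4107. Extended Euclid on (4107, 104):
4107 = 39×104 + 51
104 = 2×51 + 2
51 = 25×2 + 1
2 = 2×1 + 0
Back-substitute:
1 = 51 − 25·2
1 = −25·104 + 51·51
1 = 51·4107 − 2014·104
8318⁻¹ ≡ 2093 (mod 4107), so k ≡ 2093·3770 ≡ 1063 (mod 4107).
x = 7690 + 8318·1063 = 8849724.

8849724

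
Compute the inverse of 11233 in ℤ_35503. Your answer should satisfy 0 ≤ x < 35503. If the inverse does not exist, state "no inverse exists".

30642

Run Euclid on (35503, 11233):
35503 = 3×11233 + 1804
11233 = 6×1804 + 409
1804 = 4×409 + 168
409 = 2×168 + 73
168 = 2×73 + 22
73 = 3×22 + 7
22 = 3×7 + 1
7 = 7×1 + 0
gcd = 1, so the inverse exists. Back-substitute:
1 = 22 − 3·7
1 = −3·73 + 10·22
1 = 10·168 − 23·73
1 = −23·409 + 56·168
1 = 56·1804 − 247·409
1 = −247·11233 + 1538·1804
1 = 1538·35503 − 4861·11233
Hence 11233⁻¹ ≡ -4861 ≡ 30642 (mod 35503).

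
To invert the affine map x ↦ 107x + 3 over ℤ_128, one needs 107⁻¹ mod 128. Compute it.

67

Run Euclid on (128, 107):
128 = 1×107 + 21
107 = 5×21 + 2
21 = 10×2 + 1
2 = 2×1 + 0
The gcd is 1. Working backward:
1 = 21 − 10·2
1 = −10·107 + 51·21
1 = 51·128 − 61·107
So 107·(-61) ≡ 1 (mod 128), and -61 ≡ 67 (mod 128).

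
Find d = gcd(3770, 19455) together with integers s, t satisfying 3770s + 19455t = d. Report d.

Repeated division:
19455 = 5·3770 + 605
3770 = 6·605 + 140
605 = 4·140 + 45
140 = 3·45 + 5
45 = 9·5 + 0
gcd(3770, 19455) = 5.
Working backward:
5 = 140 − 3·45
5 = −3·605 + 13·140
5 = 13·3770 − 81·605
5 = −81·19455 + 418·3770
So 5 = (-81)·19455 + (418)·3770.

5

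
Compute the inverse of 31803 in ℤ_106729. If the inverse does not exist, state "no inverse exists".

Extended Euclidean algorithm:
106729 = 3·31803 + 11320
31803 = 2·11320 + 9163
11320 = 1·9163 + 2157
9163 = 4·2157 + 535
2157 = 4·535 + 17
535 = 31·17 + 8
17 = 2·8 + 1
8 = 8·1 + 0
gcd = 1, so the inverse exists. Back-substitute:
1 = 17 − 2·8
1 = −2·535 + 63·17
1 = 63·2157 − 254·535
1 = −254·9163 + 1079·2157
1 = 1079·11320 − 1333·9163
1 = −1333·31803 + 3745·11320
1 = 3745·106729 − 12568·31803
So 31803·(-12568) ≡ 1 (mod 106729), and -12568 ≡ 94161 (mod 106729).

94161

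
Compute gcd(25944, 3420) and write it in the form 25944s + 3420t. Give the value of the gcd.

12

Apply Euclid's algorithm to 25944 and 3420:
25944 = 7×3420 + 2004
3420 = 1×2004 + 1416
2004 = 1×1416 + 588
1416 = 2×588 + 240
588 = 2×240 + 108
240 = 2×108 + 24
108 = 4×24 + 12
24 = 2×12 + 0
gcd(25944, 3420) = 12.
Back-substituting:
12 = 108 − 4·24
12 = −4·240 + 9·108
12 = 9·588 − 22·240
12 = −22·1416 + 53·588
12 = 53·2004 − 75·1416
12 = −75·3420 + 128·2004
12 = 128·25944 − 971·3420
So 12 = (128)·25944 + (-971)·3420.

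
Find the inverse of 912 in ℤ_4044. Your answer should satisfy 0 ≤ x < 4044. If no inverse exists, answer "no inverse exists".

no inverse exists

Euclidean algorithm on 4044, 912:
4044 = 4·912 + 396
912 = 2·396 + 120
396 = 3·120 + 36
120 = 3·36 + 12
36 = 3·12 + 0
gcd(912, 4044) = 12 ≠ 1, so 912 has no multiplicative inverse modulo 4044.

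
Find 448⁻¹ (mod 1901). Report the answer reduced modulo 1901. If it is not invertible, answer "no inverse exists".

Apply the Euclidean algorithm to 1901 and 448:
1901 = 4*448 + 109
448 = 4*109 + 12
109 = 9*12 + 1
12 = 12*1 + 0
gcd = 1, so the inverse exists. Back-substitute:
1 = 109 − 9·12
1 = −9·448 + 37·109
1 = 37·1901 − 157·448
Hence 448⁻¹ ≡ -157 ≡ 1744 (mod 1901).

1744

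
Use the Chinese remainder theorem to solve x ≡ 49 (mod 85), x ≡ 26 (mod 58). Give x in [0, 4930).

4724

Write x = 49 + 85·k. Then 85·k ≡ 26 − 49 ≡ 35 (mod 58).
Need 85⁻¹ mod 58. Extended Euclid on (58, 27):
58 = 2*27 + 4
27 = 6*4 + 3
4 = 1*3 + 1
3 = 3*1 + 0
Back-substitute:
1 = 4 − 3
1 = −27 + 7·4
1 = 7·58 − 15·27
85⁻¹ ≡ 43 (mod 58), so k ≡ 43·35 ≡ 55 (mod 58).
x = 49 + 85·55 = 4724.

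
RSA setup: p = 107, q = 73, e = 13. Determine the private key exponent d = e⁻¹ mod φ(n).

7045

φ(n) = (p−1)(q−1) = 106·72 = 7632.
Need d with 13·d ≡ 1 (mod 7632). Apply the extended Euclidean algorithm:
7632 = 587*13 + 1
13 = 13*1 + 0
Back-substitute:
1 = 7632 − 587·13
So 13·(-587) ≡ 1 (mod 7632), hence d ≡ -587 ≡ 7045 (mod 7632).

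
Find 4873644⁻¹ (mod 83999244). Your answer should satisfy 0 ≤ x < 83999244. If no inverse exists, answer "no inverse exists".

Euclidean algorithm on 83999244, 4873644:
83999244 = 17·4873644 + 1147296
4873644 = 4·1147296 + 284460
1147296 = 4·284460 + 9456
284460 = 30·9456 + 780
9456 = 12·780 + 96
780 = 8·96 + 12
96 = 8·12 + 0
Since gcd = 12 > 1, 4873644 is not a unit mod 83999244.

no inverse exists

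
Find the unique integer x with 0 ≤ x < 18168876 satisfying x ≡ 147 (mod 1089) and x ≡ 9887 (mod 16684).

15943107

Write x = 147 + 1089·k. Then 1089·k ≡ 9887 − 147 ≡ 9740 (mod 16684).
Need 1089⁻¹ mod 16684. Extended Euclid on (16684, 1089):
16684 = 15*1089 + 349
1089 = 3*349 + 42
349 = 8*42 + 13
42 = 3*13 + 3
13 = 4*3 + 1
3 = 3*1 + 0
Back-substitute:
1 = 13 − 4·3
1 = −4·42 + 13·13
1 = 13·349 − 108·42
1 = −108·1089 + 337·349
1 = 337·16684 − 5163·1089
1089⁻¹ ≡ 11521 (mod 16684), so k ≡ 11521·9740 ≡ 14640 (mod 16684).
x = 147 + 1089·14640 = 15943107.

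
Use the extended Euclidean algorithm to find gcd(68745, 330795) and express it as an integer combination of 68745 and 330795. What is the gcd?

Repeated division:
330795 = 4*68745 + 55815
68745 = 1*55815 + 12930
55815 = 4*12930 + 4095
12930 = 3*4095 + 645
4095 = 6*645 + 225
645 = 2*225 + 195
225 = 1*195 + 30
195 = 6*30 + 15
30 = 2*15 + 0
gcd(68745, 330795) = 15.
Back-substituting:
15 = 195 − 6·30
15 = −6·225 + 7·195
15 = 7·645 − 20·225
15 = −20·4095 + 127·645
15 = 127·12930 − 401·4095
15 = −401·55815 + 1731·12930
15 = 1731·68745 − 2132·55815
15 = −2132·330795 + 10259·68745
So 15 = (-2132)·330795 + (10259)·68745.

15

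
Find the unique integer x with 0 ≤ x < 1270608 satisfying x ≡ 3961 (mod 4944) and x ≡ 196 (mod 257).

844441

Write x = 3961 + 4944·k. Then 4944·k ≡ 196 − 3961 ≡ 90 (mod 257).
Need 4944⁻¹ mod 257. Extended Euclid on (257, 61):
257 = 4·61 + 13
61 = 4·13 + 9
13 = 1·9 + 4
9 = 2·4 + 1
4 = 4·1 + 0
Back-substitute:
1 = 9 − 2·4
1 = −2·13 + 3·9
1 = 3·61 − 14·13
1 = −14·257 + 59·61
4944⁻¹ ≡ 59 (mod 257), so k ≡ 59·90 ≡ 170 (mod 257).
x = 3961 + 4944·170 = 844441.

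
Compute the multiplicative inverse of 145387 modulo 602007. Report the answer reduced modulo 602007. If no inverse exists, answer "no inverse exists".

Run Euclid on (602007, 145387):
602007 = 4·145387 + 20459
145387 = 7·20459 + 2174
20459 = 9·2174 + 893
2174 = 2·893 + 388
893 = 2·388 + 117
388 = 3·117 + 37
117 = 3·37 + 6
37 = 6·6 + 1
6 = 6·1 + 0
Since gcd(145387, 602007) = 1, back-substitute to write 1 as a combination:
1 = 37 − 6·6
1 = −6·117 + 19·37
1 = 19·388 − 63·117
1 = −63·893 + 145·388
1 = 145·2174 − 353·893
1 = −353·20459 + 3322·2174
1 = 3322·145387 − 23607·20459
1 = −23607·602007 + 97750·145387
So 145387·97750 ≡ 1 (mod 602007).

97750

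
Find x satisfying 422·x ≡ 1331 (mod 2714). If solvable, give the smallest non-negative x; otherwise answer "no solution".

gcd(422, 2714):
2714 = 6·422 + 182
422 = 2·182 + 58
182 = 3·58 + 8
58 = 7·8 + 2
8 = 4·2 + 0
gcd = 2, but 2 ∤ 1331, so the congruence has no solution.

no solution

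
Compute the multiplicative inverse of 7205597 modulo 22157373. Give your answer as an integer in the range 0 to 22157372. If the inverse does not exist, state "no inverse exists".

no inverse exists

Compute gcd(7205597, 22157373):
22157373 = 3×7205597 + 540582
7205597 = 13×540582 + 178031
540582 = 3×178031 + 6489
178031 = 27×6489 + 2828
6489 = 2×2828 + 833
2828 = 3×833 + 329
833 = 2×329 + 175
329 = 1×175 + 154
175 = 1×154 + 21
154 = 7×21 + 7
21 = 3×7 + 0
Since gcd = 7 > 1, 7205597 is not a unit mod 22157373.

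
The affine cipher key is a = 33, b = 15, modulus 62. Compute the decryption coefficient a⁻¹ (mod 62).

47

Apply the Euclidean algorithm to 62 and 33:
62 = 1*33 + 29
33 = 1*29 + 4
29 = 7*4 + 1
4 = 4*1 + 0
Since gcd(33, 62) = 1, back-substitute to write 1 as a combination:
1 = 29 − 7·4
1 = −7·33 + 8·29
1 = 8·62 − 15·33
So 33·(-15) ≡ 1 (mod 62), and -15 ≡ 47 (mod 62).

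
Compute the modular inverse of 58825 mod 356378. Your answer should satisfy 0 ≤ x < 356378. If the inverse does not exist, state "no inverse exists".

Run Euclid on (356378, 58825):
356378 = 6*58825 + 3428
58825 = 17*3428 + 549
3428 = 6*549 + 134
549 = 4*134 + 13
134 = 10*13 + 4
13 = 3*4 + 1
4 = 4*1 + 0
The gcd is 1. Working backward:
1 = 13 − 3·4
1 = −3·134 + 31·13
1 = 31·549 − 127·134
1 = −127·3428 + 793·549
1 = 793·58825 − 13608·3428
1 = −13608·356378 + 82441·58825
So 58825·82441 ≡ 1 (mod 356378).

82441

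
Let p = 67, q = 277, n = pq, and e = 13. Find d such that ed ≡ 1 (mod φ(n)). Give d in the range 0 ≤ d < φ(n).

5605

φ(n) = (p−1)(q−1) = 66·276 = 18216.
Need d with 13·d ≡ 1 (mod 18216). Apply the extended Euclidean algorithm:
18216 = 1401·13 + 3
13 = 4·3 + 1
3 = 3·1 + 0
Back-substitute:
1 = 13 − 4·3
1 = −4·18216 + 5605·13
So 13·5605 ≡ 1 (mod 18216), hence d = 5605.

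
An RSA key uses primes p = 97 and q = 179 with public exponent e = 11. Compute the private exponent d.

φ(n) = (p−1)(q−1) = 96·178 = 17088.
Need d with 11·d ≡ 1 (mod 17088). Apply the extended Euclidean algorithm:
17088 = 1553·11 + 5
11 = 2·5 + 1
5 = 5·1 + 0
Back-substitute:
1 = 11 − 2·5
1 = −2·17088 + 3107·11
So 11·3107 ≡ 1 (mod 17088), hence d = 3107.

3107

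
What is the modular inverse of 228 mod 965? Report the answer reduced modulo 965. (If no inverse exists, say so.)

182

gcd(965, 228) by repeated division:
965 = 4×228 + 53
228 = 4×53 + 16
53 = 3×16 + 5
16 = 3×5 + 1
5 = 5×1 + 0
gcd = 1, so the inverse exists. Back-substitute:
1 = 16 − 3·5
1 = −3·53 + 10·16
1 = 10·228 − 43·53
1 = −43·965 + 182·228
So 228·182 ≡ 1 (mod 965).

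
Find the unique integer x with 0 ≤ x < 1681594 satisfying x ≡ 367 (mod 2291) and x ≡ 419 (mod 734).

Write x = 367 + 2291·k. Then 2291·k ≡ 419 − 367 ≡ 52 (mod 734).
Need 2291⁻¹ mod 734. Extended Euclid on (734, 89):
734 = 8*89 + 22
89 = 4*22 + 1
22 = 22*1 + 0
Back-substitute:
1 = 89 − 4·22
1 = −4·734 + 33·89
2291⁻¹ ≡ 33 (mod 734), so k ≡ 33·52 ≡ 248 (mod 734).
x = 367 + 2291·248 = 568535.

568535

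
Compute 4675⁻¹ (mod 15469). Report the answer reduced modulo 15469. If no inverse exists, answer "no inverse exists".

Extended Euclidean algorithm:
15469 = 3*4675 + 1444
4675 = 3*1444 + 343
1444 = 4*343 + 72
343 = 4*72 + 55
72 = 1*55 + 17
55 = 3*17 + 4
17 = 4*4 + 1
4 = 4*1 + 0
Since gcd(4675, 15469) = 1, back-substitute to write 1 as a combination:
1 = 17 − 4·4
1 = −4·55 + 13·17
1 = 13·72 − 17·55
1 = −17·343 + 81·72
1 = 81·1444 − 341·343
1 = −341·4675 + 1104·1444
1 = 1104·15469 − 3653·4675
Thus 4675·(-3653) ≡ 1 (mod 15469); reducing, -3653 mod 15469 = 11816.

11816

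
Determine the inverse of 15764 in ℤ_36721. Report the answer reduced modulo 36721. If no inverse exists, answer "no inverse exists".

Extended Euclidean algorithm:
36721 = 2×15764 + 5193
15764 = 3×5193 + 185
5193 = 28×185 + 13
185 = 14×13 + 3
13 = 4×3 + 1
3 = 3×1 + 0
Since gcd(15764, 36721) = 1, back-substitute to write 1 as a combination:
1 = 13 − 4·3
1 = −4·185 + 57·13
1 = 57·5193 − 1600·185
1 = −1600·15764 + 4857·5193
1 = 4857·36721 − 11314·15764
Thus 15764·(-11314) ≡ 1 (mod 36721); reducing, -11314 mod 36721 = 25407.

25407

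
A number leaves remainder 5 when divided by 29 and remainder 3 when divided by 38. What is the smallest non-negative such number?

Write x = 5 + 29·k. Then 29·k ≡ 3 − 5 ≡ 36 (mod 38).
Need 29⁻¹ mod 38. Extended Euclid on (38, 29):
38 = 1·29 + 9
29 = 3·9 + 2
9 = 4·2 + 1
2 = 2·1 + 0
Back-substitute:
1 = 9 − 4·2
1 = −4·29 + 13·9
1 = 13·38 − 17·29
29⁻¹ ≡ 21 (mod 38), so k ≡ 21·36 ≡ 34 (mod 38).
x = 5 + 29·34 = 991.

991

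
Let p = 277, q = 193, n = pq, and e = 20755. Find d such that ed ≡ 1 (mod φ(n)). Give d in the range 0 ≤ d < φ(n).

11035

φ(n) = (p−1)(q−1) = 276·192 = 52992.
Need d with 20755·d ≡ 1 (mod 52992). Apply the extended Euclidean algorithm:
52992 = 2*20755 + 11482
20755 = 1*11482 + 9273
11482 = 1*9273 + 2209
9273 = 4*2209 + 437
2209 = 5*437 + 24
437 = 18*24 + 5
24 = 4*5 + 4
5 = 1*4 + 1
4 = 4*1 + 0
Back-substitute:
1 = 5 − 4
1 = −24 + 5·5
1 = 5·437 − 91·24
1 = −91·2209 + 460·437
1 = 460·9273 − 1931·2209
1 = −1931·11482 + 2391·9273
1 = 2391·20755 − 4322·11482
1 = −4322·52992 + 11035·20755
So 20755·11035 ≡ 1 (mod 52992), hence d = 11035.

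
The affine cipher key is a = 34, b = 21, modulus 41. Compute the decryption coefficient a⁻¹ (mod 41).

Run Euclid on (41, 34):
41 = 1×34 + 7
34 = 4×7 + 6
7 = 1×6 + 1
6 = 6×1 + 0
gcd = 1, so the inverse exists. Back-substitute:
1 = 7 − 6
1 = −34 + 5·7
1 = 5·41 − 6·34
So 34·(-6) ≡ 1 (mod 41), and -6 ≡ 35 (mod 41).

35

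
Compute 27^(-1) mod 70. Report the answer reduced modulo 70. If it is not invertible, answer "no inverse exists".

13

Run Euclid on (70, 27):
70 = 2·27 + 16
27 = 1·16 + 11
16 = 1·11 + 5
11 = 2·5 + 1
5 = 5·1 + 0
The gcd is 1. Working backward:
1 = 11 − 2·5
1 = −2·16 + 3·11
1 = 3·27 − 5·16
1 = −5·70 + 13·27
So 27·13 ≡ 1 (mod 70).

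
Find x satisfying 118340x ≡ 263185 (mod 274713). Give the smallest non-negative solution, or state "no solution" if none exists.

123767

First find gcd(118340, 274713):
274713 = 2·118340 + 38033
118340 = 3·38033 + 4241
38033 = 8·4241 + 4105
4241 = 1·4105 + 136
4105 = 30·136 + 25
136 = 5·25 + 11
25 = 2·11 + 3
11 = 3·3 + 2
3 = 1·2 + 1
2 = 2·1 + 0
gcd = 1, so a unique solution mod 274713 exists.
Back-substitute for the Bézout coefficients:
1 = 3 − 2
1 = −11 + 4·3
1 = 4·25 − 9·11
1 = −9·136 + 49·25
1 = 49·4105 − 1479·136
1 = −1479·4241 + 1528·4105
1 = 1528·38033 − 13703·4241
1 = −13703·118340 + 42637·38033
1 = 42637·274713 − 98977·118340
So 118340·(-98977) ≡ 1 (mod 274713), giving 118340⁻¹ ≡ 175736.
x ≡ 118340⁻¹·263185 ≡ 175736·263185 ≡ 123767 (mod 274713).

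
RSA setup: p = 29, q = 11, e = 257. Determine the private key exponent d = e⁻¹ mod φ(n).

73

φ(n) = (p−1)(q−1) = 28·10 = 280.
Need d with 257·d ≡ 1 (mod 280). Apply the extended Euclidean algorithm:
280 = 1*257 + 23
257 = 11*23 + 4
23 = 5*4 + 3
4 = 1*3 + 1
3 = 3*1 + 0
Back-substitute:
1 = 4 − 3
1 = −23 + 6·4
1 = 6·257 − 67·23
1 = −67·280 + 73·257
So 257·73 ≡ 1 (mod 280), hence d = 73.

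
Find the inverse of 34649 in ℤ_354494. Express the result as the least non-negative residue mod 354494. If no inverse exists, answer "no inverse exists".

Extended Euclidean algorithm:
354494 = 10*34649 + 8004
34649 = 4*8004 + 2633
8004 = 3*2633 + 105
2633 = 25*105 + 8
105 = 13*8 + 1
8 = 8*1 + 0
The gcd is 1. Working backward:
1 = 105 − 13·8
1 = −13·2633 + 326·105
1 = 326·8004 − 991·2633
1 = −991·34649 + 4290·8004
1 = 4290·354494 − 43891·34649
Thus 34649·(-43891) ≡ 1 (mod 354494); reducing, -43891 mod 354494 = 310603.

310603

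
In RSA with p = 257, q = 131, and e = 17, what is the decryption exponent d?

5873

φ(n) = (p−1)(q−1) = 256·130 = 33280.
Need d with 17·d ≡ 1 (mod 33280). Apply the extended Euclidean algorithm:
33280 = 1957·17 + 11
17 = 1·11 + 6
11 = 1·6 + 5
6 = 1·5 + 1
5 = 5·1 + 0
Back-substitute:
1 = 6 − 5
1 = −11 + 2·6
1 = 2·17 − 3·11
1 = −3·33280 + 5873·17
So 17·5873 ≡ 1 (mod 33280), hence d = 5873.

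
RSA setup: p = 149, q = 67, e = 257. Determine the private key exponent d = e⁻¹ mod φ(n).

φ(n) = (p−1)(q−1) = 148·66 = 9768.
Need d with 257·d ≡ 1 (mod 9768). Apply the extended Euclidean algorithm:
9768 = 38×257 + 2
257 = 128×2 + 1
2 = 2×1 + 0
Back-substitute:
1 = 257 − 128·2
1 = −128·9768 + 4865·257
So 257·4865 ≡ 1 (mod 9768), hence d = 4865.

4865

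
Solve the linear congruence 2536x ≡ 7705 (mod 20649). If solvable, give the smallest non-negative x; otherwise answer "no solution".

5206

First find gcd(2536, 20649):
20649 = 8*2536 + 361
2536 = 7*361 + 9
361 = 40*9 + 1
9 = 9*1 + 0
gcd = 1, so a unique solution mod 20649 exists.
Back-substitute for the Bézout coefficients:
1 = 361 − 40·9
1 = −40·2536 + 281·361
1 = 281·20649 − 2288·2536
So 2536·(-2288) ≡ 1 (mod 20649), giving 2536⁻¹ ≡ 18361.
x ≡ 2536⁻¹·7705 ≡ 18361·7705 ≡ 5206 (mod 20649).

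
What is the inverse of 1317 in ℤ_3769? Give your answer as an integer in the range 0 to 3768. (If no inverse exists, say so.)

1139

Apply the Euclidean algorithm to 3769 and 1317:
3769 = 2×1317 + 1135
1317 = 1×1135 + 182
1135 = 6×182 + 43
182 = 4×43 + 10
43 = 4×10 + 3
10 = 3×3 + 1
3 = 3×1 + 0
Since gcd(1317, 3769) = 1, back-substitute to write 1 as a combination:
1 = 10 − 3·3
1 = −3·43 + 13·10
1 = 13·182 − 55·43
1 = −55·1135 + 343·182
1 = 343·1317 − 398·1135
1 = −398·3769 + 1139·1317
So 1317·1139 ≡ 1 (mod 3769).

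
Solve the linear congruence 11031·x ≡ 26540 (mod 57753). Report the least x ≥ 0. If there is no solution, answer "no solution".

gcd(11031, 57753):
57753 = 5×11031 + 2598
11031 = 4×2598 + 639
2598 = 4×639 + 42
639 = 15×42 + 9
42 = 4×9 + 6
9 = 1×6 + 3
6 = 2×3 + 0
gcd = 3, but 3 ∤ 26540, so the congruence has no solution.

no solution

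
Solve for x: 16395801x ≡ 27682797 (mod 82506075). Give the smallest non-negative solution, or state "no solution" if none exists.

First find gcd(16395801, 82506075):
82506075 = 5×16395801 + 527070
16395801 = 31×527070 + 56631
527070 = 9×56631 + 17391
56631 = 3×17391 + 4458
17391 = 3×4458 + 4017
4458 = 1×4017 + 441
4017 = 9×441 + 48
441 = 9×48 + 9
48 = 5×9 + 3
9 = 3×3 + 0
gcd = 3 and 3 | 27682797, so solutions exist. Divide through by 3: 5465267x ≡ 9227599 (mod 27502025).
Now find 5465267⁻¹ mod 27502025:
27502025 = 5×5465267 + 175690
5465267 = 31×175690 + 18877
175690 = 9×18877 + 5797
18877 = 3×5797 + 1486
5797 = 3×1486 + 1339
1486 = 1×1339 + 147
1339 = 9×147 + 16
147 = 9×16 + 3
16 = 5×3 + 1
3 = 3×1 + 0
Back-substitute:
1 = 16 − 5·3
1 = −5·147 + 46·16
1 = 46·1339 − 419·147
1 = −419·1486 + 465·1339
1 = 465·5797 − 1814·1486
1 = −1814·18877 + 5907·5797
1 = 5907·175690 − 54977·18877
1 = −54977·5465267 + 1710194·175690
1 = 1710194·27502025 − 8605947·5465267
So 5465267·(-8605947) ≡ 1 (mod 27502025), i.e. 5465267⁻¹ ≡ 18896078.
Then x ≡ 18896078·9227599 ≡ 6766372 (mod 27502025); the smallest non-negative solution is x = 6766372.

6766372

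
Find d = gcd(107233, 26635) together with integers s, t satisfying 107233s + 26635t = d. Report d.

Apply Euclid's algorithm to 107233 and 26635:
107233 = 4×26635 + 693
26635 = 38×693 + 301
693 = 2×301 + 91
301 = 3×91 + 28
91 = 3×28 + 7
28 = 4×7 + 0
gcd(107233, 26635) = 7.
Working backward:
7 = 91 − 3·28
7 = −3·301 + 10·91
7 = 10·693 − 23·301
7 = −23·26635 + 884·693
7 = 884·107233 − 3559·26635
So 7 = (884)·107233 + (-3559)·26635.

7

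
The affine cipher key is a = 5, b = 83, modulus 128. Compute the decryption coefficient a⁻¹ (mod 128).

gcd(128, 5) by repeated division:
128 = 25×5 + 3
5 = 1×3 + 2
3 = 1×2 + 1
2 = 2×1 + 0
The gcd is 1. Working backward:
1 = 3 − 2
1 = −5 + 2·3
1 = 2·128 − 51·5
So 5·(-51) ≡ 1 (mod 128), and -51 ≡ 77 (mod 128).

77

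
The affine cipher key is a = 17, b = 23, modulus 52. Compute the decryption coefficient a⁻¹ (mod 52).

Run Euclid on (52, 17):
52 = 3×17 + 1
17 = 17×1 + 0
Since gcd(17, 52) = 1, back-substitute to write 1 as a combination:
1 = 52 − 3·17
So 17·(-3) ≡ 1 (mod 52), and -3 ≡ 49 (mod 52).

49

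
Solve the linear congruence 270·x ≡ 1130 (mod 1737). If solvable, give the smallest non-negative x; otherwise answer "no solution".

no solution

gcd(270, 1737):
1737 = 6×270 + 117
270 = 2×117 + 36
117 = 3×36 + 9
36 = 4×9 + 0
gcd = 9, but 9 ∤ 1130, so the congruence has no solution.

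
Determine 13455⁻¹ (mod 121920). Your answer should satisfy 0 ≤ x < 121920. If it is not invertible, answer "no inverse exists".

Euclidean algorithm on 121920, 13455:
121920 = 9×13455 + 825
13455 = 16×825 + 255
825 = 3×255 + 60
255 = 4×60 + 15
60 = 4×15 + 0
The gcd is 15, not 1, hence no inverse exists.

no inverse exists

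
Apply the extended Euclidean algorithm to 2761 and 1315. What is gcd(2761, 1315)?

1

Euclidean algorithm:
2761 = 2*1315 + 131
1315 = 10*131 + 5
131 = 26*5 + 1
5 = 5*1 + 0
gcd(2761, 1315) = 1.
Back-substituting:
1 = 131 − 26·5
1 = −26·1315 + 261·131
1 = 261·2761 − 548·1315
So 1 = (261)·2761 + (-548)·1315.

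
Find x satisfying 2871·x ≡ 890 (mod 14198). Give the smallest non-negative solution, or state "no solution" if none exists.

First find gcd(2871, 14198):
14198 = 4·2871 + 2714
2871 = 1·2714 + 157
2714 = 17·157 + 45
157 = 3·45 + 22
45 = 2·22 + 1
22 = 22·1 + 0
gcd = 1, so a unique solution mod 14198 exists.
Back-substitute for the Bézout coefficients:
1 = 45 − 2·22
1 = −2·157 + 7·45
1 = 7·2714 − 121·157
1 = −121·2871 + 128·2714
1 = 128·14198 − 633·2871
So 2871·(-633) ≡ 1 (mod 14198), giving 2871⁻¹ ≡ 13565.
x ≡ 2871⁻¹·890 ≡ 13565·890 ≡ 4550 (mod 14198).

4550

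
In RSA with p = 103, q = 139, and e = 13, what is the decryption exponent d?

φ(n) = (p−1)(q−1) = 102·138 = 14076.
Need d with 13·d ≡ 1 (mod 14076). Apply the extended Euclidean algorithm:
14076 = 1082·13 + 10
13 = 1·10 + 3
10 = 3·3 + 1
3 = 3·1 + 0
Back-substitute:
1 = 10 − 3·3
1 = −3·13 + 4·10
1 = 4·14076 − 4331·13
So 13·(-4331) ≡ 1 (mod 14076), hence d ≡ -4331 ≡ 9745 (mod 14076).

9745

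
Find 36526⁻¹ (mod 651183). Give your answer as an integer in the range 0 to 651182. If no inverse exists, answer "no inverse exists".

578035

gcd(651183, 36526) by repeated division:
651183 = 17×36526 + 30241
36526 = 1×30241 + 6285
30241 = 4×6285 + 5101
6285 = 1×5101 + 1184
5101 = 4×1184 + 365
1184 = 3×365 + 89
365 = 4×89 + 9
89 = 9×9 + 8
9 = 1×8 + 1
8 = 8×1 + 0
gcd = 1, so the inverse exists. Back-substitute:
1 = 9 − 8
1 = −89 + 10·9
1 = 10·365 − 41·89
1 = −41·1184 + 133·365
1 = 133·5101 − 573·1184
1 = −573·6285 + 706·5101
1 = 706·30241 − 3397·6285
1 = −3397·36526 + 4103·30241
1 = 4103·651183 − 73148·36526
Hence 36526⁻¹ ≡ -73148 ≡ 578035 (mod 651183).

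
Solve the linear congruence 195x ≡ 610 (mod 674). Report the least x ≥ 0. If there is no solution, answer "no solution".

608

First find gcd(195, 674):
674 = 3·195 + 89
195 = 2·89 + 17
89 = 5·17 + 4
17 = 4·4 + 1
4 = 4·1 + 0
gcd = 1, so a unique solution mod 674 exists.
Back-substitute for the Bézout coefficients:
1 = 17 − 4·4
1 = −4·89 + 21·17
1 = 21·195 − 46·89
1 = −46·674 + 159·195
So 195·(159) ≡ 1 (mod 674), giving 195⁻¹ ≡ 159.
x ≡ 195⁻¹·610 ≡ 159·610 ≡ 608 (mod 674).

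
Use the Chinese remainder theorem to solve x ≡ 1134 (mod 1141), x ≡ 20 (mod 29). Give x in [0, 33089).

Write x = 1134 + 1141·k. Then 1141·k ≡ 20 − 1134 ≡ 17 (mod 29).
Need 1141⁻¹ mod 29. Extended Euclid on (29, 10):
29 = 2·10 + 9
10 = 1·9 + 1
9 = 9·1 + 0
Back-substitute:
1 = 10 − 9
1 = −29 + 3·10
1141⁻¹ ≡ 3 (mod 29), so k ≡ 3·17 ≡ 22 (mod 29).
x = 1134 + 1141·22 = 26236.

26236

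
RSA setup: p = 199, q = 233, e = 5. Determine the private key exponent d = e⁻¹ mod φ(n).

φ(n) = (p−1)(q−1) = 198·232 = 45936.
Need d with 5·d ≡ 1 (mod 45936). Apply the extended Euclidean algorithm:
45936 = 9187×5 + 1
5 = 5×1 + 0
Back-substitute:
1 = 45936 − 9187·5
So 5·(-9187) ≡ 1 (mod 45936), hence d ≡ -9187 ≡ 36749 (mod 45936).

36749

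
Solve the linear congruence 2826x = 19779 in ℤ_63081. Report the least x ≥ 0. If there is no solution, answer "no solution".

no solution

gcd(2826, 63081):
63081 = 22×2826 + 909
2826 = 3×909 + 99
909 = 9×99 + 18
99 = 5×18 + 9
18 = 2×9 + 0
gcd = 9, but 9 ∤ 19779, so the congruence has no solution.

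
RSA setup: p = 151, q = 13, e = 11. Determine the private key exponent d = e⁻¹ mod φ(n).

491

φ(n) = (p−1)(q−1) = 150·12 = 1800.
Need d with 11·d ≡ 1 (mod 1800). Apply the extended Euclidean algorithm:
1800 = 163*11 + 7
11 = 1*7 + 4
7 = 1*4 + 3
4 = 1*3 + 1
3 = 3*1 + 0
Back-substitute:
1 = 4 − 3
1 = −7 + 2·4
1 = 2·11 − 3·7
1 = −3·1800 + 491·11
So 11·491 ≡ 1 (mod 1800), hence d = 491.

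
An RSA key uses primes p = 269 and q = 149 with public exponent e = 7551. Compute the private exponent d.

11199

φ(n) = (p−1)(q−1) = 268·148 = 39664.
Need d with 7551·d ≡ 1 (mod 39664). Apply the extended Euclidean algorithm:
39664 = 5*7551 + 1909
7551 = 3*1909 + 1824
1909 = 1*1824 + 85
1824 = 21*85 + 39
85 = 2*39 + 7
39 = 5*7 + 4
7 = 1*4 + 3
4 = 1*3 + 1
3 = 3*1 + 0
Back-substitute:
1 = 4 − 3
1 = −7 + 2·4
1 = 2·39 − 11·7
1 = −11·85 + 24·39
1 = 24·1824 − 515·85
1 = −515·1909 + 539·1824
1 = 539·7551 − 2132·1909
1 = −2132·39664 + 11199·7551
So 7551·11199 ≡ 1 (mod 39664), hence d = 11199.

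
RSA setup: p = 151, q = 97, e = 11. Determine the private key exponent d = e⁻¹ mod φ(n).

φ(n) = (p−1)(q−1) = 150·96 = 14400.
Need d with 11·d ≡ 1 (mod 14400). Apply the extended Euclidean algorithm:
14400 = 1309×11 + 1
11 = 11×1 + 0
Back-substitute:
1 = 14400 − 1309·11
So 11·(-1309) ≡ 1 (mod 14400), hence d ≡ -1309 ≡ 13091 (mod 14400).

13091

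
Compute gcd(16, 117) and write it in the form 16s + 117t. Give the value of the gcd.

Repeated division:
117 = 7×16 + 5
16 = 3×5 + 1
5 = 5×1 + 0
gcd(16, 117) = 1.
Working backward:
1 = 16 − 3·5
1 = −3·117 + 22·16
So 1 = (-3)·117 + (22)·16.

1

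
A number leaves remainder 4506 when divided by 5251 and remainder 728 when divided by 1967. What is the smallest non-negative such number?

7439922

Write x = 4506 + 5251·k. Then 5251·k ≡ 728 − 4506 ≡ 156 (mod 1967).
Need 5251⁻¹ mod 1967. Extended Euclid on (1967, 1317):
1967 = 1*1317 + 650
1317 = 2*650 + 17
650 = 38*17 + 4
17 = 4*4 + 1
4 = 4*1 + 0
Back-substitute:
1 = 17 − 4·4
1 = −4·650 + 153·17
1 = 153·1317 − 310·650
1 = −310·1967 + 463·1317
5251⁻¹ ≡ 463 (mod 1967), so k ≡ 463·156 ≡ 1416 (mod 1967).
x = 4506 + 5251·1416 = 7439922.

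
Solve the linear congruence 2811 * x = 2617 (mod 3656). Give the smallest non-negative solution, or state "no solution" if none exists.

First find gcd(2811, 3656):
3656 = 1·2811 + 845
2811 = 3·845 + 276
845 = 3·276 + 17
276 = 16·17 + 4
17 = 4·4 + 1
4 = 4·1 + 0
gcd = 1, so a unique solution mod 3656 exists.
Back-substitute for the Bézout coefficients:
1 = 17 − 4·4
1 = −4·276 + 65·17
1 = 65·845 − 199·276
1 = −199·2811 + 662·845
1 = 662·3656 − 861·2811
So 2811·(-861) ≡ 1 (mod 3656), giving 2811⁻¹ ≡ 2795.
x ≡ 2811⁻¹·2617 ≡ 2795·2617 ≡ 2515 (mod 3656).

2515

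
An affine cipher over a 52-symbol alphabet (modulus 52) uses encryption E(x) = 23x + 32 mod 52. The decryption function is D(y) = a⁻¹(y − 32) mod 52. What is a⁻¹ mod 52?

43

Run Euclid on (52, 23):
52 = 2·23 + 6
23 = 3·6 + 5
6 = 1·5 + 1
5 = 5·1 + 0
The gcd is 1. Working backward:
1 = 6 − 5
1 = −23 + 4·6
1 = 4·52 − 9·23
Thus 23·(-9) ≡ 1 (mod 52); reducing, -9 mod 52 = 43.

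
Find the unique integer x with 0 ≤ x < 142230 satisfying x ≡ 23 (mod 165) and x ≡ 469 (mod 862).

Write x = 23 + 165·k. Then 165·k ≡ 469 − 23 ≡ 446 (mod 862).
Need 165⁻¹ mod 862. Extended Euclid on (862, 165):
862 = 5*165 + 37
165 = 4*37 + 17
37 = 2*17 + 3
17 = 5*3 + 2
3 = 1*2 + 1
2 = 2*1 + 0
Back-substitute:
1 = 3 − 2
1 = −17 + 6·3
1 = 6·37 − 13·17
1 = −13·165 + 58·37
1 = 58·862 − 303·165
165⁻¹ ≡ 559 (mod 862), so k ≡ 559·446 ≡ 196 (mod 862).
x = 23 + 165·196 = 32363.

32363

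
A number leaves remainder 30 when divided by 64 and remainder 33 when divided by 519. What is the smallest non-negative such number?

14046

Write x = 30 + 64·k. Then 64·k ≡ 33 − 30 ≡ 3 (mod 519).
Need 64⁻¹ mod 519. Extended Euclid on (519, 64):
519 = 8×64 + 7
64 = 9×7 + 1
7 = 7×1 + 0
Back-substitute:
1 = 64 − 9·7
1 = −9·519 + 73·64
64⁻¹ ≡ 73 (mod 519), so k ≡ 73·3 ≡ 219 (mod 519).
x = 30 + 64·219 = 14046.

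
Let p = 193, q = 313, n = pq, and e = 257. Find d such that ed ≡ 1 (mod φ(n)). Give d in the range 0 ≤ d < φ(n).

15617

φ(n) = (p−1)(q−1) = 192·312 = 59904.
Need d with 257·d ≡ 1 (mod 59904). Apply the extended Euclidean algorithm:
59904 = 233·257 + 23
257 = 11·23 + 4
23 = 5·4 + 3
4 = 1·3 + 1
3 = 3·1 + 0
Back-substitute:
1 = 4 − 3
1 = −23 + 6·4
1 = 6·257 − 67·23
1 = −67·59904 + 15617·257
So 257·15617 ≡ 1 (mod 59904), hence d = 15617.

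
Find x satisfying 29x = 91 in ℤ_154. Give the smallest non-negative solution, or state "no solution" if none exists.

First find gcd(29, 154):
154 = 5*29 + 9
29 = 3*9 + 2
9 = 4*2 + 1
2 = 2*1 + 0
gcd = 1, so a unique solution mod 154 exists.
Back-substitute for the Bézout coefficients:
1 = 9 − 4·2
1 = −4·29 + 13·9
1 = 13·154 − 69·29
So 29·(-69) ≡ 1 (mod 154), giving 29⁻¹ ≡ 85.
x ≡ 29⁻¹·91 ≡ 85·91 ≡ 35 (mod 154).

35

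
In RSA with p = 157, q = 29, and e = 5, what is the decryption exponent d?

2621

φ(n) = (p−1)(q−1) = 156·28 = 4368.
Need d with 5·d ≡ 1 (mod 4368). Apply the extended Euclidean algorithm:
4368 = 873×5 + 3
5 = 1×3 + 2
3 = 1×2 + 1
2 = 2×1 + 0
Back-substitute:
1 = 3 − 2
1 = −5 + 2·3
1 = 2·4368 − 1747·5
So 5·(-1747) ≡ 1 (mod 4368), hence d ≡ -1747 ≡ 2621 (mod 4368).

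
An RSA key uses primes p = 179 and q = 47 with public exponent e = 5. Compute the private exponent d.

4913

φ(n) = (p−1)(q−1) = 178·46 = 8188.
Need d with 5·d ≡ 1 (mod 8188). Apply the extended Euclidean algorithm:
8188 = 1637×5 + 3
5 = 1×3 + 2
3 = 1×2 + 1
2 = 2×1 + 0
Back-substitute:
1 = 3 − 2
1 = −5 + 2·3
1 = 2·8188 − 3275·5
So 5·(-3275) ≡ 1 (mod 8188), hence d ≡ -3275 ≡ 4913 (mod 8188).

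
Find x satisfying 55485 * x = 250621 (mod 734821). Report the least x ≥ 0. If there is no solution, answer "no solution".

660913

First find gcd(55485, 734821):
734821 = 13×55485 + 13516
55485 = 4×13516 + 1421
13516 = 9×1421 + 727
1421 = 1×727 + 694
727 = 1×694 + 33
694 = 21×33 + 1
33 = 33×1 + 0
gcd = 1, so a unique solution mod 734821 exists.
Back-substitute for the Bézout coefficients:
1 = 694 − 21·33
1 = −21·727 + 22·694
1 = 22·1421 − 43·727
1 = −43·13516 + 409·1421
1 = 409·55485 − 1679·13516
1 = −1679·734821 + 22236·55485
So 55485·(22236) ≡ 1 (mod 734821), giving 55485⁻¹ ≡ 22236.
x ≡ 55485⁻¹·250621 ≡ 22236·250621 ≡ 660913 (mod 734821).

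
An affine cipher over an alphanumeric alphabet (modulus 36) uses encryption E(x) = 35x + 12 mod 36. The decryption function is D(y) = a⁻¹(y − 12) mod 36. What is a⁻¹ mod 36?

35

Run Euclid on (36, 35):
36 = 1*35 + 1
35 = 35*1 + 0
Since gcd(35, 36) = 1, back-substitute to write 1 as a combination:
1 = 36 − 35
Hence 35⁻¹ ≡ -1 ≡ 35 (mod 36).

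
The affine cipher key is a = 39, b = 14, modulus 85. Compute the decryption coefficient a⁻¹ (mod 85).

24

Extended Euclidean algorithm:
85 = 2·39 + 7
39 = 5·7 + 4
7 = 1·4 + 3
4 = 1·3 + 1
3 = 3·1 + 0
Since gcd(39, 85) = 1, back-substitute to write 1 as a combination:
1 = 4 − 3
1 = −7 + 2·4
1 = 2·39 − 11·7
1 = −11·85 + 24·39
So 39·24 ≡ 1 (mod 85).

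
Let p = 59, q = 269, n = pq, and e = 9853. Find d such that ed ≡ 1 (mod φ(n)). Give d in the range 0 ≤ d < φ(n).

6181

φ(n) = (p−1)(q−1) = 58·268 = 15544.
Need d with 9853·d ≡ 1 (mod 15544). Apply the extended Euclidean algorithm:
15544 = 1·9853 + 5691
9853 = 1·5691 + 4162
5691 = 1·4162 + 1529
4162 = 2·1529 + 1104
1529 = 1·1104 + 425
1104 = 2·425 + 254
425 = 1·254 + 171
254 = 1·171 + 83
171 = 2·83 + 5
83 = 16·5 + 3
5 = 1·3 + 2
3 = 1·2 + 1
2 = 2·1 + 0
Back-substitute:
1 = 3 − 2
1 = −5 + 2·3
1 = 2·83 − 33·5
1 = −33·171 + 68·83
1 = 68·254 − 101·171
1 = −101·425 + 169·254
1 = 169·1104 − 439·425
1 = −439·1529 + 608·1104
1 = 608·4162 − 1655·1529
1 = −1655·5691 + 2263·4162
1 = 2263·9853 − 3918·5691
1 = −3918·15544 + 6181·9853
So 9853·6181 ≡ 1 (mod 15544), hence d = 6181.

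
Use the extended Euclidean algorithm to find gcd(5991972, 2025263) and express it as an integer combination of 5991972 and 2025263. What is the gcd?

1

Repeated division:
5991972 = 2·2025263 + 1941446
2025263 = 1·1941446 + 83817
1941446 = 23·83817 + 13655
83817 = 6·13655 + 1887
13655 = 7·1887 + 446
1887 = 4·446 + 103
446 = 4·103 + 34
103 = 3·34 + 1
34 = 34·1 + 0
gcd(5991972, 2025263) = 1.
Back-substituting:
1 = 103 − 3·34
1 = −3·446 + 13·103
1 = 13·1887 − 55·446
1 = −55·13655 + 398·1887
1 = 398·83817 − 2443·13655
1 = −2443·1941446 + 56587·83817
1 = 56587·2025263 − 59030·1941446
1 = −59030·5991972 + 174647·2025263
So 1 = (-59030)·5991972 + (174647)·2025263.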